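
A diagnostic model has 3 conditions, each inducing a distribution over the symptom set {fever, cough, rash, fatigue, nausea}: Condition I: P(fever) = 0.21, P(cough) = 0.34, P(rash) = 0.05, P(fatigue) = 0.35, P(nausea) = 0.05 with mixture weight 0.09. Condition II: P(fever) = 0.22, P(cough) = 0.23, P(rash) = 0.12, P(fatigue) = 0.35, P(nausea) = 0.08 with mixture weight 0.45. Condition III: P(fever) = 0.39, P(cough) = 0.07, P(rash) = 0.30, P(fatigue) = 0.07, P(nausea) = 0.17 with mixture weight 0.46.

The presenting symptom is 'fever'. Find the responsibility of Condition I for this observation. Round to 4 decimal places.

0.0636

P(component k | x) = π_k·f_k(x) / marginal(x), where marginal(x) = Σ_j π_j·f_j(x).
Evaluate each component's likelihood at the observed value:
  L_I = 0.21
  L_II = 0.22
  L_III = 0.39
Weight by the priors:
  π_I·L_I = 0.09 × 0.21 = 0.0189
  π_II·L_II = 0.45 × 0.22 = 0.099
  π_III·L_III = 0.46 × 0.39 = 0.1794
Denominator: 0.0189 + 0.099 + 0.1794 = 0.2973
P(Condition I | 'fever') = 0.0189 / 0.2973 ≈ 0.0636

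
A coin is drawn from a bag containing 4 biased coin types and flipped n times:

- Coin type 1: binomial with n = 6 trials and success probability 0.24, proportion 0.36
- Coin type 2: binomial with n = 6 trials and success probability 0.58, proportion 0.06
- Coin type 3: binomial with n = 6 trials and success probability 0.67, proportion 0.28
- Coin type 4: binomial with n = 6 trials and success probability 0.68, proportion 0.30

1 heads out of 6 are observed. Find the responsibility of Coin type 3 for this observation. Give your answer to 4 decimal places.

0.0309

Apply Bayes' rule: the posterior for each component is proportional to its prior times its likelihood at x.
Evaluate each component's likelihood at the observed value:
  f_1 = C(6,1)·0.24^1·0.76^5 = 6·0.24·0.253553 = 0.365116
  f_2 = C(6,1)·0.58^1·0.42^5 = 6·0.58·0.0130691 = 0.0454805
  f_3 = C(6,1)·0.67^1·0.33^5 = 6·0.67·0.00391354 = 0.0157324
  f_4 = C(6,1)·0.68^1·0.32^5 = 6·0.68·0.00335544 = 0.0136902
Multiply by the mixture weights:
  π_1·f_1 = 0.36 × 0.365116 = 0.131442
  π_2·f_2 = 0.06 × 0.0454805 = 0.00272883
  π_3·f_3 = 0.28 × 0.0157324 = 0.00440508
  π_4·f_4 = 0.30 × 0.0136902 = 0.00410706
Evidence: 0.131442 + 0.00272883 + 0.00440508 + 0.00410706 = 0.142683
Responsibility of Coin type 3: 0.00440508 / 0.142683 ≈ 0.0309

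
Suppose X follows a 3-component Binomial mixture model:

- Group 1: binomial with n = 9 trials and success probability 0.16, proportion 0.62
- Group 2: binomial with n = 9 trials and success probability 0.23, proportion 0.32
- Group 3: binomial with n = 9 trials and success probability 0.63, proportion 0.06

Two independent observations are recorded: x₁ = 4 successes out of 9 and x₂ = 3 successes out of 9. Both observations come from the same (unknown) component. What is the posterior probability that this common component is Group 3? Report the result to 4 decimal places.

0.0467

Posterior ∝ prior × likelihood, so P(k | x) ∝ P(Z=k) f_k(x); normalise over all components.
Since both observations come from the same component, the likelihood for component k is f_k(x₁)·f_k(x₂).
  f_1 = [C(9,4)·0.16^4·0.84^5 = 126·0.00065536·0.418212 = 0.034534] × [0.120869] = 0.00417409
  f_2 = [C(9,4)·0.23^4·0.77^5 = 126·0.00279841·0.270678 = 0.0954411] × [0.213014] = 0.0203302
  f_3 = [C(9,4)·0.63^4·0.37^5 = 126·0.15753·0.0069344 = 0.137639] × [0.0538904] = 0.00741742
Prior × likelihood for each component:
  P(Z=1)·f_1 = 0.62 × 0.00417409 = 0.00258794
  P(Z=2)·f_2 = 0.32 × 0.0203302 = 0.00650568
  P(Z=3)·f_3 = 0.06 × 0.00741742 = 0.000445045
Evidence: 0.00258794 + 0.00650568 + 0.000445045 = 0.00953866
So the posterior for Group 3 is 0.000445045 / 0.00953866 ≈ 0.0467.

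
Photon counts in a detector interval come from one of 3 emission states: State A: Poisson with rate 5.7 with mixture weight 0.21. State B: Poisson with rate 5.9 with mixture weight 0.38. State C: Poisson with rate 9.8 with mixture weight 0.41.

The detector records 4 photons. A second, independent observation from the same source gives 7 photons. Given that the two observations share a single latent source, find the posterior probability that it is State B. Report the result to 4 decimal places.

0.5947

By Bayes' theorem, P(k | x) = P(Z=k) f_k(x) / Σ_j P(Z=j) f_j(x).
Since both observations come from the same component, the likelihood for component k is f_k(x₁)·f_k(x₂).
  p_A = [e^(−5.7)·5.7^4/4! = 0.147167] × [0.129782] = 0.0190996
  p_B = [e^(−5.9)·5.9^4/4! = 0.138312] × [0.135268] = 0.0187092
  p_C = [e^(−9.8)·9.8^4/4! = 0.0213112] × [0.0955138] = 0.00203551
Unnormalised posteriors:
  P(Z=A)·p_A = 0.21 × 0.0190996 = 0.00401092
  P(Z=B)·p_B = 0.38 × 0.0187092 = 0.0071095
  P(Z=C)·p_C = 0.41 × 0.00203551 = 0.000834559
Marginal: 0.00401092 + 0.0071095 + 0.000834559 = 0.011955
So the posterior for State B is 0.0071095 / 0.011955 ≈ 0.5947.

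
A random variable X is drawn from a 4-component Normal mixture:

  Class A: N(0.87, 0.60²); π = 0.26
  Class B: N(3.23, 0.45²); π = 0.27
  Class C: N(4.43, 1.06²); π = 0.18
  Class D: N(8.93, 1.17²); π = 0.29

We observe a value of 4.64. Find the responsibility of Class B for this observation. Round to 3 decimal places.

0.026

Apply Bayes' rule: the posterior for each component is proportional to its prior times its likelihood at x.
Normal densities:
  p_A = 1.77716e-09
  p_B = 0.00654326
  p_C = 0.369047
  p_D = 0.000410488
Multiply by the mixture weights:
  w_A·p_A = 0.26 × 1.77716e-09 = 4.6206e-10
  w_B·p_B = 0.27 × 0.00654326 = 0.00176668
  w_C·p_C = 0.18 × 0.369047 = 0.0664284
  w_D·p_D = 0.29 × 0.000410488 = 0.000119041
Evidence: 4.6206e-10 + 0.00176668 + 0.0664284 + 0.000119041 = 0.0683141
Responsibility of Class B: 0.00176668 / 0.0683141 ≈ 0.026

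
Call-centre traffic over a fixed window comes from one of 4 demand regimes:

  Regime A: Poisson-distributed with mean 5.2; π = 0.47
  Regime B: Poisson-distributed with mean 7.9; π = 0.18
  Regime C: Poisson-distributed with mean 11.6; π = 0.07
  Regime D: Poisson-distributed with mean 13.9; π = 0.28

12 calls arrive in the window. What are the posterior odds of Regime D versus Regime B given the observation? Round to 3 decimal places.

3.394

Since P(k|x) ∝ P(Z=k) f_k(x), the posterior odds are P(Z=i) f_i(x) / (P(Z=j) f_j(x)).
Component likelihoods at x = 12 calls:
  f_A = e^(−5.2)·5.2^12/12! = 0.00450165
  f_B = e^(−7.9)·7.9^12/12! = 0.0457364
  f_C = e^(−11.6)·11.6^12/12! = 0.113591
  f_D = e^(−13.9)·13.9^12/12! = 0.0998039
Posterior odds = (P(Z=D)·f_D) / (P(Z=B)·f_B) = (0.28·0.0998039) / (0.18·0.0457364) = 0.0279451 / 0.00823255 ≈ 3.394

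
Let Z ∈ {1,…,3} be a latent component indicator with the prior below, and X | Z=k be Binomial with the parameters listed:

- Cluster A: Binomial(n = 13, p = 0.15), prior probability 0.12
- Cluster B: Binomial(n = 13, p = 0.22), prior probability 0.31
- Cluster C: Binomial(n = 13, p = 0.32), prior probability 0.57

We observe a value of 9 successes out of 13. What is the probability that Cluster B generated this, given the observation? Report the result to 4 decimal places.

0.0313

Posterior ∝ prior × likelihood, so P(k | x) ∝ π_k f_k(x); normalise over all components.
Component likelihoods at x = 9 successes out of 13:
  L_A = C(13,9)·0.15^9·0.85^4 = 715·3.84434e-08·0.522006 = 1.43484e-05
  L_B = C(13,9)·0.22^9·0.78^4 = 715·1.20727e-06·0.370151 = 0.000319513
  L_C = C(13,9)·0.32^9·0.68^4 = 715·3.51844e-05·0.213814 = 0.00537888
Weight by the priors:
  π_A·L_A = 0.12 × 1.43484e-05 = 1.72181e-06
  π_B·L_B = 0.31 × 0.000319513 = 9.9049e-05
  π_C·L_C = 0.57 × 0.00537888 = 0.00306596
Sum: 1.72181e-06 + 9.9049e-05 + 0.00306596 = 0.00316673
P(Cluster B | data) = 9.9049e-05 / 0.00316673 ≈ 0.0313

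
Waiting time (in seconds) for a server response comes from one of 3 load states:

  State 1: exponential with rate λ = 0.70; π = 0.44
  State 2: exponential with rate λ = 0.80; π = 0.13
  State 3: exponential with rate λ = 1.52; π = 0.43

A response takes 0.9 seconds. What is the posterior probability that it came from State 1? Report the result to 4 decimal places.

0.4305

The responsibility of component k is π_k f_k(x) divided by Σ_j π_j f_j(x).
Component likelihoods at x = 0.9 seconds:
  p_1 = 0.70·e^(−0.70·0.9) = 0.70·e^(−0.6300) = 0.372814
  p_2 = 0.80·e^(−0.80·0.9) = 0.80·e^(−0.7200) = 0.389402
  p_3 = 1.52·e^(−1.52·0.9) = 1.52·e^(−1.3680) = 0.387016
Multiply by the mixture weights:
  π_1·p_1 = 0.44 × 0.372814 = 0.164038
  π_2·p_2 = 0.13 × 0.389402 = 0.0506222
  π_3·p_3 = 0.43 × 0.387016 = 0.166417
Sum: 0.164038 + 0.0506222 + 0.166417 = 0.381077
Responsibility of State 1: 0.164038 / 0.381077 ≈ 0.4305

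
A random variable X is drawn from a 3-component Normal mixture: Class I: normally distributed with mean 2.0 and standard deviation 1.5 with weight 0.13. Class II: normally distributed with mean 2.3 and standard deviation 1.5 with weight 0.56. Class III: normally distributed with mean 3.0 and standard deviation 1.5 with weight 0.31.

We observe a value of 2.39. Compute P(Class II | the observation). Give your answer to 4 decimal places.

0.5762

The responsibility of component k is w_k f_k(x) divided by Σ_j w_j f_j(x).
Component likelihoods at x = 2.39:
  p_I = (1/(1.5·√(2π)))·exp(−(2.39−2.0)²/(2·1.5²)) = 0.265962·exp(-0.03380) = 0.257122
  p_II = (1/(1.5·√(2π)))·exp(−(2.39−2.3)²/(2·1.5²)) = 0.265962·exp(-0.00180) = 0.265483
  p_III = (1/(1.5·√(2π)))·exp(−(2.39−3.0)²/(2·1.5²)) = 0.265962·exp(-0.08269) = 0.244854
Prior × likelihood for each component:
  w_I·p_I = 0.13 × 0.257122 = 0.0334259
  w_II·p_II = 0.56 × 0.265483 = 0.148671
  w_III·p_III = 0.31 × 0.244854 = 0.0759048
Normaliser: 0.0334259 + 0.148671 + 0.0759048 = 0.258001
Responsibility of Class II: 0.148671 / 0.258001 ≈ 0.5762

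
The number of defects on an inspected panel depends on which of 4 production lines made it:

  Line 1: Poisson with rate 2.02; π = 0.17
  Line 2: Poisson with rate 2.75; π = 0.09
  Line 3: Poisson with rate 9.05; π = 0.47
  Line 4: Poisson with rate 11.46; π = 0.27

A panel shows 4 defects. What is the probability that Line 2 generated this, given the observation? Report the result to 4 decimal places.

P(component k | x) = π_k·f_k(x) / marginal(x), where marginal(x) = Σ_j π_j·f_j(x).
Poisson probabilities:
  L_1 = e^(−2.02)·2.02^4/4! = 0.0920279
  L_2 = e^(−2.75)·2.75^4/4! = 0.152339
  L_3 = e^(−9.05)·9.05^4/4! = 0.0328109
  L_4 = e^(−11.46)·11.46^4/4! = 0.00757726
Prior × likelihood for each component:
  π_1·L_1 = 0.17 × 0.0920279 = 0.0156447
  π_2·L_2 = 0.09 × 0.152339 = 0.0137105
  π_3·L_3 = 0.47 × 0.0328109 = 0.0154211
  π_4·L_4 = 0.27 × 0.00757726 = 0.00204586
Sum: 0.0156447 + 0.0137105 + 0.0154211 + 0.00204586 = 0.0468222
So the posterior for Line 2 is 0.0137105 / 0.0468222 ≈ 0.2928.

0.2928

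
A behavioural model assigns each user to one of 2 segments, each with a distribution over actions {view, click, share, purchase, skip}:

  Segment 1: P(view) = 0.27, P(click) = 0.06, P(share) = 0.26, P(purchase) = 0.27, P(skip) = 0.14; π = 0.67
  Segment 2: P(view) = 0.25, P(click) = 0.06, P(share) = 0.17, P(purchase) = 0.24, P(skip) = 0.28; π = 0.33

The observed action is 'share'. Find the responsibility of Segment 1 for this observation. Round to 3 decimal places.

By Bayes' theorem, P(k | x) = P(Z=k) f_k(x) / Σ_j P(Z=j) f_j(x).
Component likelihoods at x = 'share':
  L_1 = 0.26
  L_2 = 0.17
Unnormalised posteriors:
  P(Z=1)·L_1 = 0.67 × 0.26 = 0.1742
  P(Z=2)·L_2 = 0.33 × 0.17 = 0.0561
Denominator: 0.1742 + 0.0561 = 0.2303
P(Segment 1 | 'share') ≈ 0.756

0.756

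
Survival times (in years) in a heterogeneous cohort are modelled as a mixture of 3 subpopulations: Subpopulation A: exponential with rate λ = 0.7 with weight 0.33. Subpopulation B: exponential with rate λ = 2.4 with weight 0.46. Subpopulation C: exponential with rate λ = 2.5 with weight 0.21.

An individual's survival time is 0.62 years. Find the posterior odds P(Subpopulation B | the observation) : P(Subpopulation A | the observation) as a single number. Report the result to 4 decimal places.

1.6658

Only the two components matter; the odds are (w_i f_i(x)) / (w_j f_j(x)).
Exponential densities:
  L_A = 0.453539
  L_B = 0.541977
  L_C = 0.53062
Odds = (0.46/0.33) × (0.541977/0.453539) = 1.39394 × 1.195 ≈ 1.6658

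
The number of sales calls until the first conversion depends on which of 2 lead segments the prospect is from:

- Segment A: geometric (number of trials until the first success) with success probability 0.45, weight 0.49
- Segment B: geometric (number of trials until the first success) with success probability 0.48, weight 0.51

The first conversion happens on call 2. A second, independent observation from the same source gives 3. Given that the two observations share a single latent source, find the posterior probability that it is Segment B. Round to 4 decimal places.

0.5002

P(component k | x) = π_k·f_k(x) / marginal(x), where marginal(x) = Σ_j π_j·f_j(x).
Since both observations come from the same component, the likelihood for component k is f_k(x₁)·f_k(x₂).
  L_A = [0.2475] × [0.136125] = 0.0336909
  L_B = [0.2496] × [0.129792] = 0.0323961
Weight by the priors:
  π_A·L_A = 0.49 × 0.0336909 = 0.0165086
  π_B·L_B = 0.51 × 0.0323961 = 0.016522
Marginal: 0.0165086 + 0.016522 = 0.0330306
P(Segment B | data) = 0.016522 / 0.0330306 ≈ 0.5002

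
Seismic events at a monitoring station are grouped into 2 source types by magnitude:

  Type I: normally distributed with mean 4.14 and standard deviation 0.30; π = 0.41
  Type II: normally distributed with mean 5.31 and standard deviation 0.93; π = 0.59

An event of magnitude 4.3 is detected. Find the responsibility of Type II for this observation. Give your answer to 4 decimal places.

Apply Bayes' rule: the posterior for each component is proportional to its prior times its likelihood at x.
Normal densities:
  p_I = (1/(0.30·√(2π)))·exp(−(4.3−4.14)²/(2·0.30²)) = 1.329808·exp(-0.14222) = 1.15351
  p_II = (1/(0.93·√(2π)))·exp(−(4.3−5.31)²/(2·0.93²)) = 0.428970·exp(-0.58972) = 0.237856
Unnormalised posteriors:
  w_I·p_I = 0.41 × 1.15351 = 0.47294
  w_II·p_II = 0.59 × 0.237856 = 0.140335
Normaliser: 0.47294 + 0.140335 = 0.613275
P(Type II | x) = 0.140335 / 0.613275 ≈ 0.2288

0.2288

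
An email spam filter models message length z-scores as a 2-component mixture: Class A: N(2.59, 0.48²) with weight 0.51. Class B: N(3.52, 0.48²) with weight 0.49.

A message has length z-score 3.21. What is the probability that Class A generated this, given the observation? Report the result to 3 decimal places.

0.358

By Bayes' theorem, P(k | x) = w_k f_k(x) / Σ_j w_j f_j(x).
Component likelihoods at x = 3.21:
  L_A = 0.360894
  L_B = 0.674678
Unnormalised posteriors:
  w_A·L_A = 0.51 × 0.360894 = 0.184056
  w_B·L_B = 0.49 × 0.674678 = 0.330592
Marginal: 0.184056 + 0.330592 = 0.514648
So the posterior for Class A is 0.184056 / 0.514648 ≈ 0.358.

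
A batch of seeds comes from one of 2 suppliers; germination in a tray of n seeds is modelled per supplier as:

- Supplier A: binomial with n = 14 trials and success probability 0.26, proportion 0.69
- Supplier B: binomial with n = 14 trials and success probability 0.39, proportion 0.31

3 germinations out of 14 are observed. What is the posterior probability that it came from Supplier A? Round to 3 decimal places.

0.847

By Bayes' theorem, P(k | x) = π_k f_k(x) / Σ_j π_j f_j(x).
Component likelihoods at x = 3 germinations out of 14:
  f_A = 0.233115
  f_B = 0.0939558
Unnormalised posteriors:
  π_A·f_A = 0.69 × 0.233115 = 0.160849
  π_B·f_B = 0.31 × 0.0939558 = 0.0291263
Sum: 0.160849 + 0.0291263 = 0.189976
So the posterior for Supplier A is 0.160849 / 0.189976 ≈ 0.847.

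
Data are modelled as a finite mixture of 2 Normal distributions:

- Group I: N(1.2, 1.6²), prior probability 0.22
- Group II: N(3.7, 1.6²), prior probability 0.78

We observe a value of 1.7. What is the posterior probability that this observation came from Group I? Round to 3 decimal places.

0.370

Posterior ∝ prior × likelihood, so P(k | x) ∝ π_k f_k(x); normalise over all components.
Evaluate each component's likelihood at the observed value:
  p_I = (1/(1.6·√(2π)))·exp(−(1.7−1.2)²/(2·1.6²)) = 0.249339·exp(-0.04883) = 0.237457
  p_II = (1/(1.6·√(2π)))·exp(−(1.7−3.7)²/(2·1.6²)) = 0.249339·exp(-0.78125) = 0.114156
Weight by the priors:
  π_I·p_I = 0.22 × 0.237457 = 0.0522405
  π_II·p_II = 0.78 × 0.114156 = 0.0890414
Sum: 0.0522405 + 0.0890414 = 0.141282
Responsibility of Group I: 0.0522405 / 0.141282 ≈ 0.370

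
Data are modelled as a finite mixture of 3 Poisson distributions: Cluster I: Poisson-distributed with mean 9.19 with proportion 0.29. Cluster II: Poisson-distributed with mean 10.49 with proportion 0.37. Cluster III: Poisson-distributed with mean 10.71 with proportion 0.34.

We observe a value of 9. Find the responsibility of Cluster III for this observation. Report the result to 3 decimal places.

0.322

P(component k | x) = π_k·f_k(x) / marginal(x), where marginal(x) = Σ_j π_j·f_j(x).
Poisson probabilities:
  p_I = 0.131495
  p_II = 0.117887
  p_III = 0.114038
Weight by the priors:
  π_I·p_I = 0.29 × 0.131495 = 0.0381336
  π_II·p_II = 0.37 × 0.117887 = 0.0436183
  π_III·p_III = 0.34 × 0.114038 = 0.0387728
Sum: 0.0381336 + 0.0436183 + 0.0387728 = 0.120525
P(Cluster III | data) ≈ 0.322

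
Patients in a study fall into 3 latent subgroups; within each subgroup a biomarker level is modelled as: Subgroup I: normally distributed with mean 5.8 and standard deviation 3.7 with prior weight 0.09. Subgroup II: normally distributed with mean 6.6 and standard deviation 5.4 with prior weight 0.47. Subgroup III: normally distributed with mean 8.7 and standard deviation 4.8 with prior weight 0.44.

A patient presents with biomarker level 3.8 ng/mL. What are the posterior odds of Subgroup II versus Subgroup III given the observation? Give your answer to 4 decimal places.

The posterior odds equal the prior odds times the likelihood ratio: (π_i/π_j)·(f_i(x)/f_j(x)).
Component likelihoods at x = 3.8 ng/mL:
  f_I = 0.0931668
  f_II = 0.0645853
  f_III = 0.0493605
Posterior odds = (π_II·f_II) / (π_III·f_III) = (0.47·0.0645853) / (0.44·0.0493605) = 0.0303551 / 0.0217186 ≈ 1.3977

1.3977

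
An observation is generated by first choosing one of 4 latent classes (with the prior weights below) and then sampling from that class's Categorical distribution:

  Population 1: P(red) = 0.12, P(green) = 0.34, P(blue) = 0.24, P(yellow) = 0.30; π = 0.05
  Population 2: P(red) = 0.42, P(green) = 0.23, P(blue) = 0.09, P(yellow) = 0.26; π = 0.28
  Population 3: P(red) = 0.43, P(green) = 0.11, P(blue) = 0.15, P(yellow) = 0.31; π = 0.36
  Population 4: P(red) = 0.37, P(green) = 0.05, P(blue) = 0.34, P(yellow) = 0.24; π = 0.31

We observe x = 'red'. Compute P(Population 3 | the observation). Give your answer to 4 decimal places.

0.3938

Posterior ∝ prior × likelihood, so P(k | x) ∝ w_k f_k(x); normalise over all components.
Evaluate each component's likelihood at the observed value:
  f_1 = P(red | comp) = 0.12
  f_2 = P(red | comp) = 0.42
  f_3 = P(red | comp) = 0.43
  f_4 = P(red | comp) = 0.37
Prior × likelihood for each component:
  w_1·f_1 = 0.05 × 0.12 = 0.006
  w_2·f_2 = 0.28 × 0.42 = 0.1176
  w_3·f_3 = 0.36 × 0.43 = 0.1548
  w_4·f_4 = 0.31 × 0.37 = 0.1147
Sum: 0.006 + 0.1176 + 0.1548 + 0.1147 = 0.3931
P(Population 3 | 'red') = 0.1548 / 0.3931 ≈ 0.3938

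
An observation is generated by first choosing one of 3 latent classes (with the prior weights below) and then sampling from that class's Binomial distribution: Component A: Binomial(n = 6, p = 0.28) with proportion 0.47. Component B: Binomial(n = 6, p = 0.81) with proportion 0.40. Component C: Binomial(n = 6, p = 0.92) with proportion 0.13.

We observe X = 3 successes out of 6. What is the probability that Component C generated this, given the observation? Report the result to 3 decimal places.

Apply Bayes' rule: the posterior for each component is proportional to its prior times its likelihood at x.
Component likelihoods at x = 3 successes out of 6:
  L_A = C(6,3)·0.28^3·0.72^3 = 20·0.021952·0.373248 = 0.163871
  L_B = C(6,3)·0.81^3·0.19^3 = 20·0.531441·0.006859 = 0.0729031
  L_C = C(6,3)·0.92^3·0.08^3 = 20·0.778688·0.000512 = 0.00797377
Weight by the priors:
  π_A·L_A = 0.47 × 0.163871 = 0.0770193
  π_B·L_B = 0.40 × 0.0729031 = 0.0291612
  π_C·L_C = 0.13 × 0.00797377 = 0.00103659
Sum: 0.0770193 + 0.0291612 + 0.00103659 = 0.107217
So the posterior for Component C is 0.00103659 / 0.107217 ≈ 0.010.

0.010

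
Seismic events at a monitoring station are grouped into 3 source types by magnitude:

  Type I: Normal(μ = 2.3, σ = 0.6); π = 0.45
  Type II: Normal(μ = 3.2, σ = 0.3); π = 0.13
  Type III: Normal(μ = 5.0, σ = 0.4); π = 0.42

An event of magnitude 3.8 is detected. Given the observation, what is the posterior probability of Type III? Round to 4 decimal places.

0.1130

The responsibility of component k is π_k f_k(x) divided by Σ_j π_j f_j(x).
Evaluate each component's likelihood at the observed value:
  f_I = (1/(0.6·√(2π)))·exp(−(3.8−2.3)²/(2·0.6²)) = 0.664904·exp(-3.12500) = 0.0292138
  f_II = (1/(0.3·√(2π)))·exp(−(3.8−3.2)²/(2·0.3²)) = 1.329808·exp(-2.00000) = 0.17997
  f_III = (1/(0.4·√(2π)))·exp(−(3.8−5.0)²/(2·0.4²)) = 0.997356·exp(-4.50000) = 0.0110796
Multiply by the mixture weights:
  π_I·f_I = 0.45 × 0.0292138 = 0.0131462
  π_II·f_II = 0.13 × 0.17997 = 0.0233961
  π_III·f_III = 0.42 × 0.0110796 = 0.00465344
Sum: 0.0131462 + 0.0233961 + 0.00465344 = 0.0411958
P(Type III | 3.8) = 0.00465344 / 0.0411958 ≈ 0.1130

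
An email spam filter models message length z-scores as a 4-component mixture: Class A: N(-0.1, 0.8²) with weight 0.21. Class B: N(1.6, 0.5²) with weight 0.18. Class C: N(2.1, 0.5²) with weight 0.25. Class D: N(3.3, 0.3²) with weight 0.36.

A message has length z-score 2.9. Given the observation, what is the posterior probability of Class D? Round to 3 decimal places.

P(component k | x) = π_k·f_k(x) / marginal(x), where marginal(x) = Σ_j π_j·f_j(x).
Evaluate each component's likelihood at the observed value:
  p_A = 0.000440745
  p_B = 0.0271659
  p_C = 0.221842
  p_D = 0.5467
Unnormalised posteriors:
  π_A·p_A = 0.21 × 0.000440745 = 9.25564e-05
  π_B·p_B = 0.18 × 0.0271659 = 0.00488987
  π_C·p_C = 0.25 × 0.221842 = 0.0554604
  π_D·p_D = 0.36 × 0.5467 = 0.196812
Denominator: 9.25564e-05 + 0.00488987 + 0.0554604 + 0.196812 = 0.257255
Responsibility of Class D: 0.196812 / 0.257255 ≈ 0.765

0.765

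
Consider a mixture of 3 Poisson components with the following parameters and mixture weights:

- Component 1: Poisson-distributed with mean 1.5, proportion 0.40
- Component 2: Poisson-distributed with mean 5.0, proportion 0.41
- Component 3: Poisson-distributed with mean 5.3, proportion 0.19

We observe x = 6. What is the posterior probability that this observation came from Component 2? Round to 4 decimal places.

0.6620

Apply Bayes' rule: the posterior for each component is proportional to its prior times its likelihood at x.
Poisson probabilities:
  L_1 = 0.00352999
  L_2 = 0.146223
  L_3 = 0.15366
Unnormalised posteriors:
  P(Z=1)·L_1 = 0.40 × 0.00352999 = 0.001412
  P(Z=2)·L_2 = 0.41 × 0.146223 = 0.0599514
  P(Z=3)·L_3 = 0.19 × 0.15366 = 0.0291955
Marginal: 0.001412 + 0.0599514 + 0.0291955 = 0.0905588
P(Component 2 | x) ≈ 0.6620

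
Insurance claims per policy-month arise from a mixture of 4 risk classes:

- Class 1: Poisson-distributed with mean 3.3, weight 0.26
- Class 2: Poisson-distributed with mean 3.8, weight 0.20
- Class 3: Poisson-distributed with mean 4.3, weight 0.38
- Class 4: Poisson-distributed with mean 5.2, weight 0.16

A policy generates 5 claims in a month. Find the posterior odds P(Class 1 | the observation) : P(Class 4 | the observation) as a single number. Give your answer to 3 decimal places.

The posterior odds equal the prior odds times the likelihood ratio: (w_i/w_j)·(f_i(x)/f_j(x)).
Evaluate each component's likelihood at the observed value:
  f_1 = 0.120286
  f_2 = 0.147713
  f_3 = 0.166224
  f_4 = 0.174785
Odds = (0.26/0.16) × (0.120286/0.174785) = 1.625 × 0.688197 ≈ 1.118

1.118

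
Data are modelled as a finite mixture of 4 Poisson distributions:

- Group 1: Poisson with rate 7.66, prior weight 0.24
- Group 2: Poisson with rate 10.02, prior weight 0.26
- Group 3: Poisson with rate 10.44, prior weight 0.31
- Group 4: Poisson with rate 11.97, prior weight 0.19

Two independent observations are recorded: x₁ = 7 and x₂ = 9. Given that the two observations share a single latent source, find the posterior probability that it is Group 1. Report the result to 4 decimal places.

By Bayes' theorem, P(k | x) = π_k f_k(x) / Σ_j π_j f_j(x).
Since both observations come from the same component, the likelihood for component k is f_k(x₁)·f_k(x₂).
  L_1 = [0.144702] × [0.117923] = 0.0170638
  L_2 = [0.0895391] × [0.124858] = 0.0111797
  L_3 = [0.0784221] × [0.118715] = 0.00930991
  L_4 = [0.0442307] × [0.0880196] = 0.00389317
Weight by the priors:
  π_1·L_1 = 0.24 × 0.0170638 = 0.00409531
  π_2·L_2 = 0.26 × 0.0111797 = 0.00290671
  π_3·L_3 = 0.31 × 0.00930991 = 0.00288607
  π_4·L_4 = 0.19 × 0.00389317 = 0.000739702
Evidence: 0.00409531 + 0.00290671 + 0.00288607 + 0.000739702 = 0.0106278
P(Group 1 | x) ≈ 0.3853

0.3853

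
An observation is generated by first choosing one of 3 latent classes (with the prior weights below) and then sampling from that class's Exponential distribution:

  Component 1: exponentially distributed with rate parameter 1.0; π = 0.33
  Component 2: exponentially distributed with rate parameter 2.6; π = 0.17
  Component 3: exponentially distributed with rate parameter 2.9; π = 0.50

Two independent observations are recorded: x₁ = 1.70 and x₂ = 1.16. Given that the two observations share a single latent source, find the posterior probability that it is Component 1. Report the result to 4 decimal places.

P(component k | x) = P(Z=k)·f_k(x) / marginal(x), where marginal(x) = Σ_j P(Z=j)·f_j(x).
Since both observations come from the same component, the likelihood for component k is f_k(x₁)·f_k(x₂).
  L_1 = [1.0·e^(−1.0·1.70) = 1.0·e^(−1.7000) = 0.182684] × [0.313486] = 0.0572688
  L_2 = [2.6·e^(−2.6·1.70) = 2.6·e^(−4.4200) = 0.031289] × [0.127392] = 0.00398596
  L_3 = [2.9·e^(−2.9·1.70) = 2.9·e^(−4.9300) = 0.0209569] × [0.10033] = 0.0021026
Prior × likelihood for each component:
  P(Z=1)·L_1 = 0.33 × 0.0572688 = 0.0188987
  P(Z=2)·L_2 = 0.17 × 0.00398596 = 0.000677613
  P(Z=3)·L_3 = 0.50 × 0.0021026 = 0.0010513
Evidence: 0.0188987 + 0.000677613 + 0.0010513 = 0.0206276
P(Component 1 | data) = 0.0188987 / 0.0206276 ≈ 0.9162

0.9162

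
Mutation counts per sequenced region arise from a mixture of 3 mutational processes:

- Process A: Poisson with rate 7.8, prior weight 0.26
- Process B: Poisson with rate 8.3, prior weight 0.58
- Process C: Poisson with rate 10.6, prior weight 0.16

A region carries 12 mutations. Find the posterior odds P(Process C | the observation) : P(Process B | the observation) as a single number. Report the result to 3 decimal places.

Posterior odds = (π_i f_i(x)) / (π_j f_j(x)); the normalising sum cancels.
Poisson probabilities:
  p_A = e^(−7.8)·7.8^12/12! = 0.0433812
  p_B = e^(−8.3)·8.3^12/12! = 0.0554569
  p_C = e^(−10.6)·10.6^12/12! = 0.104668
Odds = (0.16/0.58) × (0.104668/0.0554569) = 0.275862 × 1.88737 ≈ 0.521

0.521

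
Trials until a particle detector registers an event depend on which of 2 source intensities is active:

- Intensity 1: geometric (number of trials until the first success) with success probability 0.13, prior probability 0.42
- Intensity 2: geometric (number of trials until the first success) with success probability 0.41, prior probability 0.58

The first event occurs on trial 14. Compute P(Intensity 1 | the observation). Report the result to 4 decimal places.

The responsibility of component k is π_k f_k(x) divided by Σ_j π_j f_j(x).
Geometric probabilities:
  f_1 = 0.13·(1−0.13)^13 = 0.13·0.163588 = 0.0212664
  f_2 = 0.41·(1−0.41)^13 = 0.41·0.00104973 = 0.000430388
Prior × likelihood for each component:
  π_1·f_1 = 0.42 × 0.0212664 = 0.00893188
  π_2·f_2 = 0.58 × 0.000430388 = 0.000249625
Denominator: 0.00893188 + 0.000249625 = 0.00918151
P(Intensity 1 | data) ≈ 0.9728

0.9728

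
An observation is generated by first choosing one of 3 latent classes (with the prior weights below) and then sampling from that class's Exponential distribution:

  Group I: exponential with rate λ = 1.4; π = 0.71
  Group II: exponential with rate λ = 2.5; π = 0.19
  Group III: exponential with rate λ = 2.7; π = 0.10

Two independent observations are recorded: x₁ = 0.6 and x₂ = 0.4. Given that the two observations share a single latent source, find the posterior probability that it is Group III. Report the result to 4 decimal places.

0.1001

Posterior ∝ prior × likelihood, so P(k | x) ∝ π_k f_k(x); normalise over all components.
Since both observations come from the same component, the likelihood for component k is f_k(x₁)·f_k(x₂).
  f_I = [0.604395] × [0.799693] = 0.48333
  f_II = [0.557825] × [0.919699] = 0.513031
  f_III = [0.534326] × [0.916908] = 0.489928
Unnormalised posteriors:
  π_I·f_I = 0.71 × 0.48333 = 0.343164
  π_II·f_II = 0.19 × 0.513031 = 0.0974759
  π_III·f_III = 0.10 × 0.489928 = 0.0489928
Normaliser: 0.343164 + 0.0974759 + 0.0489928 = 0.489633
Responsibility of Group III: 0.0489928 / 0.489633 ≈ 0.1001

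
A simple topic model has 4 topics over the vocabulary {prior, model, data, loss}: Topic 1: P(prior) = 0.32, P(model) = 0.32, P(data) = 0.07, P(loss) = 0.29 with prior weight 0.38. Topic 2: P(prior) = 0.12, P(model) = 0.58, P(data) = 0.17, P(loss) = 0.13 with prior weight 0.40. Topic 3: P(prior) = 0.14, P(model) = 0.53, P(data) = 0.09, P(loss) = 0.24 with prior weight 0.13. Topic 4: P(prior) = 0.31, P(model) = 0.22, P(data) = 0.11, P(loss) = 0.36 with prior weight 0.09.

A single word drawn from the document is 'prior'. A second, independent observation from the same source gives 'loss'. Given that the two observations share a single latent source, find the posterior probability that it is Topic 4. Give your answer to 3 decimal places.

By Bayes' theorem, P(k | x) = π_k f_k(x) / Σ_j π_j f_j(x).
Since both observations come from the same component, the likelihood for component k is f_k(x₁)·f_k(x₂).
  L_1 = [0.32] × [0.29] = 0.0928
  L_2 = [0.12] × [0.13] = 0.0156
  L_3 = [0.14] × [0.24] = 0.0336
  L_4 = [0.31] × [0.36] = 0.1116
Multiply by the mixture weights:
  π_1·L_1 = 0.38 × 0.0928 = 0.035264
  π_2·L_2 = 0.40 × 0.0156 = 0.00624
  π_3·L_3 = 0.13 × 0.0336 = 0.004368
  π_4·L_4 = 0.09 × 0.1116 = 0.010044
Normaliser: 0.035264 + 0.00624 + 0.004368 + 0.010044 = 0.055916
So the posterior for Topic 4 is 0.010044 / 0.055916 ≈ 0.180.

0.180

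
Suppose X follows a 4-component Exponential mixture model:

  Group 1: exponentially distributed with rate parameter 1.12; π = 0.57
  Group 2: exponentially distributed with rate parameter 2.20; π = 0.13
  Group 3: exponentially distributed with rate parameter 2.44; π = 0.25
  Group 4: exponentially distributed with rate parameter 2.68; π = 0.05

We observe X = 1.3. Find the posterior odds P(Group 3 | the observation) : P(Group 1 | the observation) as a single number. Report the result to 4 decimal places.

Only the two components matter; the odds are (π_i f_i(x)) / (π_j f_j(x)).
Evaluate each component's likelihood at the observed value:
  f_1 = 0.261147
  f_2 = 0.125991
  f_3 = 0.102284
  f_4 = 0.0822343
Posterior odds = (π_3·f_3) / (π_1·f_1) = (0.25·0.102284) / (0.57·0.261147) = 0.025571 / 0.148854 ≈ 0.1718

0.1718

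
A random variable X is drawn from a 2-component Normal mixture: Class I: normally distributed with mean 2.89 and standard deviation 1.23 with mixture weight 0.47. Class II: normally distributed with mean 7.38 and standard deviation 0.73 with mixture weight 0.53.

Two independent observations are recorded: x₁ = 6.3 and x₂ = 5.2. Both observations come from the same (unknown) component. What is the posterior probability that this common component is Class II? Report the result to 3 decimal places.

Apply Bayes' rule: the posterior for each component is proportional to its prior times its likelihood at x.
Since both observations come from the same component, the likelihood for component k is f_k(x₁)·f_k(x₂).
  L_I = [(1/(1.23·√(2π)))·exp(−(6.3−2.89)²/(2·1.23²)) = 0.324343·exp(-3.84298) = 0.00695054] × [0.0556048] = 0.000386483
  L_II = [(1/(0.73·√(2π)))·exp(−(6.3−7.38)²/(2·0.73²)) = 0.546496·exp(-1.09439) = 0.182936] × [0.00632512] = 0.0011571
Multiply by the mixture weights:
  π_I·L_I = 0.47 × 0.000386483 = 0.000181647
  π_II·L_II = 0.53 × 0.0011571 = 0.00061326
Marginal: 0.000181647 + 0.00061326 = 0.000794907
P(Class II | x) = 0.00061326 / 0.000794907 ≈ 0.771

0.771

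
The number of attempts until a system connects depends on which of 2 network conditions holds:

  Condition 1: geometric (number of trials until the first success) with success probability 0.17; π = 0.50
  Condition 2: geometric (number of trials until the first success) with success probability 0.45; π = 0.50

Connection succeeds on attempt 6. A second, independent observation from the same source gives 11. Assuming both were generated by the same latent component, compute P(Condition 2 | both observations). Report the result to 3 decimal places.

0.014

The responsibility of component k is w_k f_k(x) divided by Σ_j w_j f_j(x).
Since both observations come from the same component, the likelihood for component k is f_k(x₁)·f_k(x₂).
  f_1 = [0.17·(1−0.17)^5 = 0.17·0.393904 = 0.0669637] × [0.0263773] = 0.00176632
  f_2 = [0.45·(1−0.45)^5 = 0.45·0.0503284 = 0.0226478] × [0.00113983] = 2.58146e-05
Unnormalised posteriors:
  w_1·f_1 = 0.50 × 0.00176632 = 0.00088316
  w_2·f_2 = 0.50 × 2.58146e-05 = 1.29073e-05
Normaliser: 0.00088316 + 1.29073e-05 = 0.000896067
So the posterior for Condition 2 is 1.29073e-05 / 0.000896067 ≈ 0.014.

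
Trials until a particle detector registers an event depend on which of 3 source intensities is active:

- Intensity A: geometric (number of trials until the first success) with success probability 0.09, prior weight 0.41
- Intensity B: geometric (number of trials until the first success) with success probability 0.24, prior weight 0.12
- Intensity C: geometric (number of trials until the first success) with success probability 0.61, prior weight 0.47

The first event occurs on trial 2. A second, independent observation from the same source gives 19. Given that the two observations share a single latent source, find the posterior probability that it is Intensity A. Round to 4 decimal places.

P(component k | x) = w_k·f_k(x) / marginal(x), where marginal(x) = Σ_j w_j·f_j(x).
Since both observations come from the same component, the likelihood for component k is f_k(x₁)·f_k(x₂).
  L_A = [0.0819] × [0.0164812] = 0.00134981
  L_B = [0.1824] × [0.00171734] = 0.000313243
  L_C = [0.2379] × [2.65762e-08] = 6.32248e-09
Weight by the priors:
  w_A·L_A = 0.41 × 0.00134981 = 0.000553421
  w_B·L_B = 0.12 × 0.000313243 = 3.75891e-05
  w_C·L_C = 0.47 × 6.32248e-09 = 2.97156e-09
Sum: 0.000553421 + 3.75891e-05 + 2.97156e-09 = 0.000591013
P(Intensity A | x₁,x₂) = 0.000553421 / 0.000591013 ≈ 0.9364

0.9364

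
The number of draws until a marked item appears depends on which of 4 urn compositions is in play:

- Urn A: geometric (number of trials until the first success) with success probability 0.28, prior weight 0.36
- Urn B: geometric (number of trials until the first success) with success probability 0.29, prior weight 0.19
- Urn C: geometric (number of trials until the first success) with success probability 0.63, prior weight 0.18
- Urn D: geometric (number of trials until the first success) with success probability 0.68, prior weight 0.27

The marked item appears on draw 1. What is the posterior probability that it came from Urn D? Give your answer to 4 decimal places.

Apply Bayes' rule: the posterior for each component is proportional to its prior times its likelihood at x.
Component likelihoods at x = 1:
  L_A = 0.28·(1−0.28)^0 = 0.28·1 = 0.28
  L_B = 0.29·(1−0.29)^0 = 0.29·1 = 0.29
  L_C = 0.63·(1−0.63)^0 = 0.63·1 = 0.63
  L_D = 0.68·(1−0.68)^0 = 0.68·1 = 0.68
Weight by the priors:
  π_A·L_A = 0.36 × 0.28 = 0.1008
  π_B·L_B = 0.19 × 0.29 = 0.0551
  π_C·L_C = 0.18 × 0.63 = 0.1134
  π_D·L_D = 0.27 × 0.68 = 0.1836
Sum: 0.1008 + 0.0551 + 0.1134 + 0.1836 = 0.4529
So the posterior for Urn D is 0.1836 / 0.4529 ≈ 0.4054.

0.4054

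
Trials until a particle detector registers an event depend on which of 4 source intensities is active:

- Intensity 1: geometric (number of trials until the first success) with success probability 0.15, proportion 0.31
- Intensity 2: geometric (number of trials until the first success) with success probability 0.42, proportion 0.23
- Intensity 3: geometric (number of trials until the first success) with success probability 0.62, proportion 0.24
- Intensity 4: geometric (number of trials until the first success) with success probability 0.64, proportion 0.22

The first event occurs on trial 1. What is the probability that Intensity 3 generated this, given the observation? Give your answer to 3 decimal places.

P(component k | x) = w_k·f_k(x) / marginal(x), where marginal(x) = Σ_j w_j·f_j(x).
Component likelihoods at x = 1:
  p_1 = 0.15
  p_2 = 0.42
  p_3 = 0.62
  p_4 = 0.64
Unnormalised posteriors:
  w_1·p_1 = 0.31 × 0.15 = 0.0465
  w_2·p_2 = 0.23 × 0.42 = 0.0966
  w_3·p_3 = 0.24 × 0.62 = 0.1488
  w_4·p_4 = 0.22 × 0.64 = 0.1408
Evidence: 0.0465 + 0.0966 + 0.1488 + 0.1408 = 0.4327
So the posterior for Intensity 3 is 0.1488 / 0.4327 ≈ 0.344.

0.344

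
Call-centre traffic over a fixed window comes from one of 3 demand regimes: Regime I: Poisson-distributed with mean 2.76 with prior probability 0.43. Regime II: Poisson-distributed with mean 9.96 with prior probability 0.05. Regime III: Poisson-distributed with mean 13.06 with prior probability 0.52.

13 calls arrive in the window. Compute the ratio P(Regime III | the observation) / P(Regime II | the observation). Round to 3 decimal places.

The posterior odds equal the prior odds times the likelihood ratio: (w_i/w_j)·(f_i(x)/f_j(x)).
Component likelihoods at x = 13 calls:
  f_I = e^(−2.76)·2.76^13/13! = 5.48132e-06
  f_II = e^(−9.96)·9.96^13/13! = 0.0720308
  f_III = e^(−13.06)·13.06^13/13! = 0.109925
0.0571608 / 0.00360154 ≈ 15.871

15.871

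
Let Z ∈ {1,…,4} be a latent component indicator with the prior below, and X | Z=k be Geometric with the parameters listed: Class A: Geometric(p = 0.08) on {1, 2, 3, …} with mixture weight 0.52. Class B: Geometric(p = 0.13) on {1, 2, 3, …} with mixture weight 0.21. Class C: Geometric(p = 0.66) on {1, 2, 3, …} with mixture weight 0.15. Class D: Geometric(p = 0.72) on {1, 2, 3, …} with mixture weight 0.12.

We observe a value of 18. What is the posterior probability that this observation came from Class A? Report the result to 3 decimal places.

P(component k | x) = π_k·f_k(x) / marginal(x), where marginal(x) = Σ_j π_j·f_j(x).
Geometric probabilities:
  p_A = 0.0193858
  p_B = 0.0121835
  p_C = 7.15625e-09
  p_D = 2.87752e-10
Weight by the priors:
  π_A·p_A = 0.52 × 0.0193858 = 0.0100806
  π_B·p_B = 0.21 × 0.0121835 = 0.00255853
  π_C·p_C = 0.15 × 7.15625e-09 = 1.07344e-09
  π_D·p_D = 0.12 × 2.87752e-10 = 3.45303e-11
Denominator: 0.0100806 + 0.00255853 + 1.07344e-09 + 3.45303e-11 = 0.0126391
So the posterior for Class A is 0.0100806 / 0.0126391 ≈ 0.798.

0.798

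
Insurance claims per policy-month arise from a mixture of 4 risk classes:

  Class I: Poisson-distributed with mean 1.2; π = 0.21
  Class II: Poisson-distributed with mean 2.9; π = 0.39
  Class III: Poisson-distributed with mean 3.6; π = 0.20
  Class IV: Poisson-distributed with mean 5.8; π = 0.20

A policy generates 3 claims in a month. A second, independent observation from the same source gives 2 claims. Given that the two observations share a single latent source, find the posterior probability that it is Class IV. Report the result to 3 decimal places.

0.031

P(component k | x) = π_k·f_k(x) / marginal(x), where marginal(x) = Σ_j π_j·f_j(x).
Since both observations come from the same component, the likelihood for component k is f_k(x₁)·f_k(x₂).
  f_I = [0.0867439] × [0.21686] = 0.0188113
  f_II = [0.22366] × [0.231373] = 0.0517489
  f_III = [0.212469] × [0.177058] = 0.0376193
  f_IV = [0.098452] × [0.0509235] = 0.00501352
Weight by the priors:
  π_I·f_I = 0.21 × 0.0188113 = 0.00395037
  π_II·f_II = 0.39 × 0.0517489 = 0.0201821
  π_III·f_III = 0.20 × 0.0376193 = 0.00752386
  π_IV·f_IV = 0.20 × 0.00501352 = 0.0010027
Evidence: 0.00395037 + 0.0201821 + 0.00752386 + 0.0010027 = 0.032659
Responsibility of Class IV: 0.0010027 / 0.032659 ≈ 0.031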